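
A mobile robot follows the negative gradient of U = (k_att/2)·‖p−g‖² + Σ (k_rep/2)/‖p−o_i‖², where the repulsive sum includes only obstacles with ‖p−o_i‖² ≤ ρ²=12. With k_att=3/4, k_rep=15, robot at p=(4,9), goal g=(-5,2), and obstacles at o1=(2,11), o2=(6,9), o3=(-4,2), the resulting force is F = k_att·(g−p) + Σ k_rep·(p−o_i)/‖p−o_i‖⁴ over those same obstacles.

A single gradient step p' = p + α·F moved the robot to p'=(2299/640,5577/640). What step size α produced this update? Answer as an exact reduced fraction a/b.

α = 1/20

F_att = 3/4·(g−p) = 3/4·(-9,-7) = (-6.7500,-5.2500)
o1: d²=8 ≤ ρ²=12; F_rep = 15·(2,-2)/8² = (0.4688,-0.4688)
o2: d²=4 ≤ ρ²=12; F_rep = 15·(-2,0)/4² = (-1.8750,0.0000)
o3: d²=113 > ρ²=12 → inactive
F = F_att + ΣF_rep = (-8.1562,-5.7188)
Δp = p'−p = (-0.4078,-0.2859); α = Δx/Fx = (-261/640) / (-261/32) = 1/20
check: Δy/Fy = (-183/640) / (-183/32) = 1/20 ✓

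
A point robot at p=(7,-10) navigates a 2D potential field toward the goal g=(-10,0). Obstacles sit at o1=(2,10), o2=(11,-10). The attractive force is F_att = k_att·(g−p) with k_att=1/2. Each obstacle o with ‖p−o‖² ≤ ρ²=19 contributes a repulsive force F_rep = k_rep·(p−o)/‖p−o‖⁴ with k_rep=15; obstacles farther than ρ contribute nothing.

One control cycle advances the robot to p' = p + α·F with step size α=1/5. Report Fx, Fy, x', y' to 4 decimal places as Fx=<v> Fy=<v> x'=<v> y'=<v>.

F_att = 1/2·(g−p) = 1/2·(-17,10) = (-8.5000,5.0000)
o1: d²=425 > ρ²=19 → inactive
o2: d²=16 ≤ ρ²=19; F_rep = 15·(-4,0)/16² = (-0.2344,0.0000)
F = F_att + ΣF_rep = (-8.7344,5.0000)
p' = p + 1/5·F = (5.2531,-9.0000)

Fx=-8.7344 Fy=5.0000 x'=5.2531 y'=-9.0000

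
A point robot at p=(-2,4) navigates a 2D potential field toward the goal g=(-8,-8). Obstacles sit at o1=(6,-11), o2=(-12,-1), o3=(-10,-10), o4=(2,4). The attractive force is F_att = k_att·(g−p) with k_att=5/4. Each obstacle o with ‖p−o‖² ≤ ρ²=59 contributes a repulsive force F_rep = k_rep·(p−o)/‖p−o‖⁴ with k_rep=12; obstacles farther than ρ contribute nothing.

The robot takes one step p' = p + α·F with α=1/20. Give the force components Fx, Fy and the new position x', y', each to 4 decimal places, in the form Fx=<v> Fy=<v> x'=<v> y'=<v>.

Fx=-7.6875 Fy=-15.0000 x'=-2.3844 y'=3.2500

F_att = 5/4·(g−p) = 5/4·(-6,-12) = (-7.5000,-15.0000)
o1: d²=289 > ρ²=59 → inactive
o2: d²=125 > ρ²=59 → inactive
o3: d²=260 > ρ²=59 → inactive
o4: d²=16 ≤ ρ²=59; F_rep = 12·(-4,0)/16² = (-0.1875,0.0000)
F = F_att + ΣF_rep = (-7.6875,-15.0000)
p' = p + 1/20·F = (-2.3844,3.2500)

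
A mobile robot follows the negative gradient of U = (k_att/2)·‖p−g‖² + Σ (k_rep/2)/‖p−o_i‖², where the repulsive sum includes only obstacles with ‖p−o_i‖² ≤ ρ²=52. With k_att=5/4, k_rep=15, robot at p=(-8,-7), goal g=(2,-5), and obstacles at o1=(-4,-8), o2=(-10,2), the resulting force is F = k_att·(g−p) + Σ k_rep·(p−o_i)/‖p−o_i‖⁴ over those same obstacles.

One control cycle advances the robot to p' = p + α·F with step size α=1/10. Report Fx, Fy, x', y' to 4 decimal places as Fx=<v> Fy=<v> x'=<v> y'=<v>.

Fx=12.2924 Fy=2.5519 x'=-6.7708 y'=-6.7448

F_att = 5/4·(g−p) = 5/4·(10,2) = (12.5000,2.5000)
o1: d²=17 ≤ ρ²=52; F_rep = 15·(-4,1)/17² = (-0.2076,0.0519)
o2: d²=85 > ρ²=52 → inactive
F = F_att + ΣF_rep = (12.2924,2.5519)
p' = p + 1/10·F = (-6.7708,-6.7448)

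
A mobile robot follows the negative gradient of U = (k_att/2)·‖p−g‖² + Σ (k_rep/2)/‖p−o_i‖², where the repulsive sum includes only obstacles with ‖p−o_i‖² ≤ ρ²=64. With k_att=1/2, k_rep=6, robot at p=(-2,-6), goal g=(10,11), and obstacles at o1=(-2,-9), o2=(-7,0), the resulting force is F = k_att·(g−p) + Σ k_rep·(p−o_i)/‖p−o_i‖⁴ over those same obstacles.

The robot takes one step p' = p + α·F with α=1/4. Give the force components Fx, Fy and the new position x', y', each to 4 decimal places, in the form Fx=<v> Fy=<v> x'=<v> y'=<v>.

Fx=6.0081 Fy=8.7125 x'=-0.4980 y'=-3.8219

F_att = 1/2·(g−p) = 1/2·(12,17) = (6.0000,8.5000)
o1: d²=9 ≤ ρ²=64; F_rep = 6·(0,3)/9² = (0.0000,0.2222)
o2: d²=61 ≤ ρ²=64; F_rep = 6·(5,-6)/61² = (0.0081,-0.0097)
F = F_att + ΣF_rep = (6.0081,8.7125)
p' = p + 1/4·F = (-0.4980,-3.8219)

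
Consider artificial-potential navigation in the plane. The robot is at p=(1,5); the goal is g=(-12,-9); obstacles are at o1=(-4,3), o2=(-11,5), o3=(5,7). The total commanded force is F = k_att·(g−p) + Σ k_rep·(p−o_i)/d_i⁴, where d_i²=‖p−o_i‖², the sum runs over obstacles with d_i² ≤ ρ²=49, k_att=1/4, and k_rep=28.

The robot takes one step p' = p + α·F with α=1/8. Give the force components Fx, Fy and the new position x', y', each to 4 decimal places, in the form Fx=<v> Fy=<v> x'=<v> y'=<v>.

F_att = 1/4·(g−p) = 1/4·(-13,-14) = (-3.2500,-3.5000)
o1: d²=29 ≤ ρ²=49; F_rep = 28·(5,2)/29² = (0.1665,0.0666)
o2: d²=144 > ρ²=49 → inactive
o3: d²=20 ≤ ρ²=49; F_rep = 28·(-4,-2)/20² = (-0.2800,-0.1400)
F = F_att + ΣF_rep = (-3.3635,-3.5734)
p' = p + 1/8·F = (0.5796,4.5533)

Fx=-3.3635 Fy=-3.5734 x'=0.5796 y'=4.5533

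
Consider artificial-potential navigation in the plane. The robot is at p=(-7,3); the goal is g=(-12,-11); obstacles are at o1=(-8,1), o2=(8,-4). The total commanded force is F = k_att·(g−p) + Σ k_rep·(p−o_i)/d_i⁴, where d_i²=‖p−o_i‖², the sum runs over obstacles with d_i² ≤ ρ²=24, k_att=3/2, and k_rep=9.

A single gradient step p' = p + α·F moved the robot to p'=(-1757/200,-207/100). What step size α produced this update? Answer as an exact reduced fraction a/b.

α = 1/4

F_att = 3/2·(g−p) = 3/2·(-5,-14) = (-7.5000,-21.0000)
o1: d²=5 ≤ ρ²=24; F_rep = 9·(1,2)/5² = (0.3600,0.7200)
o2: d²=274 > ρ²=24 → inactive
F = F_att + ΣF_rep = (-7.1400,-20.2800)
Δp = p'−p = (-1.7850,-5.0700); α = Δx/Fx = (-357/200) / (-357/50) = 1/4
check: Δy/Fy = (-507/100) / (-507/25) = 1/4 ✓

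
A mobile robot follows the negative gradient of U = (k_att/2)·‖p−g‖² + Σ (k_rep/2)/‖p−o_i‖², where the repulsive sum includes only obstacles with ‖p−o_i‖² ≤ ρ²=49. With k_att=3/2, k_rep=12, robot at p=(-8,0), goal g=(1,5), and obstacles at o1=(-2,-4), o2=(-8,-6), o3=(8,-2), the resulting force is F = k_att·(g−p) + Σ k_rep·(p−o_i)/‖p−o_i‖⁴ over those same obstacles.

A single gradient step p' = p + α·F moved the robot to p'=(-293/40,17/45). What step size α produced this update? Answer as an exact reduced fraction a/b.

α = 1/20

F_att = 3/2·(g−p) = 3/2·(9,5) = (13.5000,7.5000)
o1: d²=52 > ρ²=49 → inactive
o2: d²=36 ≤ ρ²=49; F_rep = 12·(0,6)/36² = (0.0000,0.0556)
o3: d²=260 > ρ²=49 → inactive
F = F_att + ΣF_rep = (13.5000,7.5556)
Δp = p'−p = (0.6750,0.3778); α = Δx/Fx = (27/40) / (27/2) = 1/20
check: Δy/Fy = (17/45) / (68/9) = 1/20 ✓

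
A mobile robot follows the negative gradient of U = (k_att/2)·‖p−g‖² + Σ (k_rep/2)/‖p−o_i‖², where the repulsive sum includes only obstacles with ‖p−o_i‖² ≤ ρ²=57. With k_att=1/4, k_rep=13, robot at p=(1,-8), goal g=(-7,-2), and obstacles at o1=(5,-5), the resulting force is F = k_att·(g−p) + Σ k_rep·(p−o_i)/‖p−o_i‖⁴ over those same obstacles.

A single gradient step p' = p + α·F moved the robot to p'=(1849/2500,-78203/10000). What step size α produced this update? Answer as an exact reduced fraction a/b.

F_att = 1/4·(g−p) = 1/4·(-8,6) = (-2.0000,1.5000)
o1: d²=25 ≤ ρ²=57; F_rep = 13·(-4,-3)/25² = (-0.0832,-0.0624)
F = F_att + ΣF_rep = (-2.0832,1.4376)
Δp = p'−p = (-0.2604,0.1797); α = Δx/Fx = (-651/2500) / (-1302/625) = 1/8
check: Δy/Fy = (1797/10000) / (1797/1250) = 1/8 ✓

α = 1/8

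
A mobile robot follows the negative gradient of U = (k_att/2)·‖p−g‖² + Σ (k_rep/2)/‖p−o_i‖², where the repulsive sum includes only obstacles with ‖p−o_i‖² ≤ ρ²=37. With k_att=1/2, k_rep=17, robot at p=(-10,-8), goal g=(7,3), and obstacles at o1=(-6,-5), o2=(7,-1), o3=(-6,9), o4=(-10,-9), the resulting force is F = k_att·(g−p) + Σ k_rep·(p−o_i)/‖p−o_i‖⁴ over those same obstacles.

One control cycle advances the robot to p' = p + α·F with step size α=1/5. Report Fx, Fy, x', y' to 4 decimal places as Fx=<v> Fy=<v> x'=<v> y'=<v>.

Fx=8.3912 Fy=22.4184 x'=-8.3218 y'=-3.5163

F_att = 1/2·(g−p) = 1/2·(17,11) = (8.5000,5.5000)
o1: d²=25 ≤ ρ²=37; F_rep = 17·(-4,-3)/25² = (-0.1088,-0.0816)
o2: d²=338 > ρ²=37 → inactive
o3: d²=305 > ρ²=37 → inactive
o4: d²=1 ≤ ρ²=37; F_rep = 17·(0,1)/1² = (0.0000,17.0000)
F = F_att + ΣF_rep = (8.3912,22.4184)
p' = p + 1/5·F = (-8.3218,-3.5163)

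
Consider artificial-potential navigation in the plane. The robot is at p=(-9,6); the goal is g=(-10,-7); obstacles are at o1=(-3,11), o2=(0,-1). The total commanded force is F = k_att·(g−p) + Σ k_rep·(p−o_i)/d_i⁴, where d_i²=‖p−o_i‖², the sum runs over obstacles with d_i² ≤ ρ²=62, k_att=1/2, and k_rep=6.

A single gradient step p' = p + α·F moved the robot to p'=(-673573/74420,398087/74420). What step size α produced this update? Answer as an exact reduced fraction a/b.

F_att = 1/2·(g−p) = 1/2·(-1,-13) = (-0.5000,-6.5000)
o1: d²=61 ≤ ρ²=62; F_rep = 6·(-6,-5)/61² = (-0.0097,-0.0081)
o2: d²=130 > ρ²=62 → inactive
F = F_att + ΣF_rep = (-0.5097,-6.5081)
Δp = p'−p = (-0.0510,-0.6508); α = Δx/Fx = (-3793/74420) / (-3793/7442) = 1/10
check: Δy/Fy = (-48433/74420) / (-48433/7442) = 1/10 ✓

α = 1/10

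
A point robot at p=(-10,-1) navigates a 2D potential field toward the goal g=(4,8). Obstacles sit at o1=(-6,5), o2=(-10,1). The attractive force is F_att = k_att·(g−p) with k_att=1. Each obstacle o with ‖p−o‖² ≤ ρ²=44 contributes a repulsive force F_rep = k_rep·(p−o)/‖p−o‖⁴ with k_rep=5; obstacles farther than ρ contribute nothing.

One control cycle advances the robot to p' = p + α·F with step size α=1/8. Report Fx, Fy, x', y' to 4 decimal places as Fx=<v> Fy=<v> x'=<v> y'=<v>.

Fx=14.0000 Fy=8.3750 x'=-8.2500 y'=0.0469

F_att = 1·(g−p) = 1·(14,9) = (14.0000,9.0000)
o1: d²=52 > ρ²=44 → inactive
o2: d²=4 ≤ ρ²=44; F_rep = 5·(0,-2)/4² = (0.0000,-0.6250)
F = F_att + ΣF_rep = (14.0000,8.3750)
p' = p + 1/8·F = (-8.2500,0.0469)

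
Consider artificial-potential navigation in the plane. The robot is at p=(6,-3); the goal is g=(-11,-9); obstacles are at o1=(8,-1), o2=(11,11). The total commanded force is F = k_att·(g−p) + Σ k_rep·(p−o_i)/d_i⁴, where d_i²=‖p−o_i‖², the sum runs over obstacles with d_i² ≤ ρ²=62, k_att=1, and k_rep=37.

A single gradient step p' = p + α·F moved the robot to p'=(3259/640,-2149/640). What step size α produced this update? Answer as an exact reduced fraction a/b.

F_att = 1·(g−p) = 1·(-17,-6) = (-17.0000,-6.0000)
o1: d²=8 ≤ ρ²=62; F_rep = 37·(-2,-2)/8² = (-1.1562,-1.1562)
o2: d²=221 > ρ²=62 → inactive
F = F_att + ΣF_rep = (-18.1562,-7.1562)
Δp = p'−p = (-0.9078,-0.3578); α = Δx/Fx = (-581/640) / (-581/32) = 1/20
check: Δy/Fy = (-229/640) / (-229/32) = 1/20 ✓

α = 1/20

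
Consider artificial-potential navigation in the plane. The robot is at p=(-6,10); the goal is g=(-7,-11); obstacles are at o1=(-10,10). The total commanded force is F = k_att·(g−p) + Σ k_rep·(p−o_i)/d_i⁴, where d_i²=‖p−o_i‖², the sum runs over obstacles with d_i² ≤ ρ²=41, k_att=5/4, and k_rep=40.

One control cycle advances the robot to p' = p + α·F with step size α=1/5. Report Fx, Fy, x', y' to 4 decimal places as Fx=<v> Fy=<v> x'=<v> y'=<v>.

Fx=-0.6250 Fy=-26.2500 x'=-6.1250 y'=4.7500

F_att = 5/4·(g−p) = 5/4·(-1,-21) = (-1.2500,-26.2500)
o1: d²=16 ≤ ρ²=41; F_rep = 40·(4,0)/16² = (0.6250,0.0000)
F = F_att + ΣF_rep = (-0.6250,-26.2500)
p' = p + 1/5·F = (-6.1250,4.7500)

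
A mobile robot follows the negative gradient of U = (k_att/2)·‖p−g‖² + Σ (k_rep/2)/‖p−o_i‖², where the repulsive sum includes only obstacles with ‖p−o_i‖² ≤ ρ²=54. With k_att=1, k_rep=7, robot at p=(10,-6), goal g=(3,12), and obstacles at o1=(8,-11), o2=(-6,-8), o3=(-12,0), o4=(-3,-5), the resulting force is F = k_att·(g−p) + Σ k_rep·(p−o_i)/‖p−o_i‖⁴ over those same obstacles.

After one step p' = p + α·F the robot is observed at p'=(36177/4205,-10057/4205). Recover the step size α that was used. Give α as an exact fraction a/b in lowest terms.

F_att = 1·(g−p) = 1·(-7,18) = (-7.0000,18.0000)
o1: d²=29 ≤ ρ²=54; F_rep = 7·(2,5)/29² = (0.0166,0.0416)
o2: d²=260 > ρ²=54 → inactive
o3: d²=520 > ρ²=54 → inactive
o4: d²=170 > ρ²=54 → inactive
F = F_att + ΣF_rep = (-6.9834,18.0416)
Δp = p'−p = (-1.3967,3.6083); α = Δx/Fx = (-5873/4205) / (-5873/841) = 1/5
check: Δy/Fy = (15173/4205) / (15173/841) = 1/5 ✓

α = 1/5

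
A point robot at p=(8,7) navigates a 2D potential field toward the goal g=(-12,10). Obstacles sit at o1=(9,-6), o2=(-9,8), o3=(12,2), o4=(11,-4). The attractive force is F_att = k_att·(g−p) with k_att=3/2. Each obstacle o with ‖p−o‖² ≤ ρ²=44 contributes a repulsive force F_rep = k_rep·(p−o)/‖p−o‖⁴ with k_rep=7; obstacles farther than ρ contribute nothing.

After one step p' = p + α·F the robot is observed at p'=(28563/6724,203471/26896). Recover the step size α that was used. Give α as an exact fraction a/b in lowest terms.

α = 1/8

F_att = 3/2·(g−p) = 3/2·(-20,3) = (-30.0000,4.5000)
o1: d²=170 > ρ²=44 → inactive
o2: d²=290 > ρ²=44 → inactive
o3: d²=41 ≤ ρ²=44; F_rep = 7·(-4,5)/41² = (-0.0167,0.0208)
o4: d²=130 > ρ²=44 → inactive
F = F_att + ΣF_rep = (-30.0167,4.5208)
Δp = p'−p = (-3.7521,0.5651); α = Δx/Fx = (-25229/6724) / (-50458/1681) = 1/8
check: Δy/Fy = (15199/26896) / (15199/3362) = 1/8 ✓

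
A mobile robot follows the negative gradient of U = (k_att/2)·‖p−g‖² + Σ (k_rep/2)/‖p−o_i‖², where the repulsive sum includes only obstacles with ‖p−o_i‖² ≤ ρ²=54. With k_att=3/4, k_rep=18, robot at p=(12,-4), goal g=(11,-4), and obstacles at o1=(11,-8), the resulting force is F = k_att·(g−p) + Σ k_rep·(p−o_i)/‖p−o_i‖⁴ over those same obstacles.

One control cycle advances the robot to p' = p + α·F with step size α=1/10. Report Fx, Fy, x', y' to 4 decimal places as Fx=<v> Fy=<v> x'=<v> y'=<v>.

Fx=-0.6877 Fy=0.2491 x'=11.9312 y'=-3.9751

F_att = 3/4·(g−p) = 3/4·(-1,0) = (-0.7500,0.0000)
o1: d²=17 ≤ ρ²=54; F_rep = 18·(1,4)/17² = (0.0623,0.2491)
F = F_att + ΣF_rep = (-0.6877,0.2491)
p' = p + 1/10·F = (11.9312,-3.9751)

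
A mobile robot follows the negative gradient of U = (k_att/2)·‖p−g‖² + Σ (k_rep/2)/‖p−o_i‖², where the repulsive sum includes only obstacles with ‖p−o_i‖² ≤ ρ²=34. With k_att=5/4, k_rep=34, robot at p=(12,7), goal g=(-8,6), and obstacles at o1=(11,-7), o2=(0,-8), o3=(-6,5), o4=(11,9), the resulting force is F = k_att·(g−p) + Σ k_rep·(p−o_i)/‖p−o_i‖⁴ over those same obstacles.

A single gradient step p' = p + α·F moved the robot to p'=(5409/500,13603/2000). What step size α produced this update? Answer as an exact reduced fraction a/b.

α = 1/20

F_att = 5/4·(g−p) = 5/4·(-20,-1) = (-25.0000,-1.2500)
o1: d²=197 > ρ²=34 → inactive
o2: d²=369 > ρ²=34 → inactive
o3: d²=328 > ρ²=34 → inactive
o4: d²=5 ≤ ρ²=34; F_rep = 34·(1,-2)/5² = (1.3600,-2.7200)
F = F_att + ΣF_rep = (-23.6400,-3.9700)
Δp = p'−p = (-1.1820,-0.1985); α = Δx/Fx = (-591/500) / (-591/25) = 1/20
check: Δy/Fy = (-397/2000) / (-397/100) = 1/20 ✓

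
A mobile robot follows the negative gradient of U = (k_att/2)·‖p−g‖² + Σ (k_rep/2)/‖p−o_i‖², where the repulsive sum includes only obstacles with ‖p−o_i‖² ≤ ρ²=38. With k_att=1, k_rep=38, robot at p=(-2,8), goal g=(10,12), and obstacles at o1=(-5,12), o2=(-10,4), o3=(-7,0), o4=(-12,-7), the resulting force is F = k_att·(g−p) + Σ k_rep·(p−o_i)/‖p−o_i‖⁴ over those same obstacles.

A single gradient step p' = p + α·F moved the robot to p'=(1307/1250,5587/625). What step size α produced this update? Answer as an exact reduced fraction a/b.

F_att = 1·(g−p) = 1·(12,4) = (12.0000,4.0000)
o1: d²=25 ≤ ρ²=38; F_rep = 38·(3,-4)/25² = (0.1824,-0.2432)
o2: d²=80 > ρ²=38 → inactive
o3: d²=89 > ρ²=38 → inactive
o4: d²=325 > ρ²=38 → inactive
F = F_att + ΣF_rep = (12.1824,3.7568)
Δp = p'−p = (3.0456,0.9392); α = Δx/Fx = (3807/1250) / (7614/625) = 1/4
check: Δy/Fy = (587/625) / (2348/625) = 1/4 ✓

α = 1/4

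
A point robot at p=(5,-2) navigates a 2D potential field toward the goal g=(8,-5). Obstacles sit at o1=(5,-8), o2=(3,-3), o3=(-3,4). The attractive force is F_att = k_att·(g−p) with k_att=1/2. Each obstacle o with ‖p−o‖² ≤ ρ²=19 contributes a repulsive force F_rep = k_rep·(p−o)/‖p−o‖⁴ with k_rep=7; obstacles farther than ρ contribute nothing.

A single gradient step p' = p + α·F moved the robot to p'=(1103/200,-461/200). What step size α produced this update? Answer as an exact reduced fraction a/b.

F_att = 1/2·(g−p) = 1/2·(3,-3) = (1.5000,-1.5000)
o1: d²=36 > ρ²=19 → inactive
o2: d²=5 ≤ ρ²=19; F_rep = 7·(2,1)/5² = (0.5600,0.2800)
o3: d²=100 > ρ²=19 → inactive
F = F_att + ΣF_rep = (2.0600,-1.2200)
Δp = p'−p = (0.5150,-0.3050); α = Δx/Fx = (103/200) / (103/50) = 1/4
check: Δy/Fy = (-61/200) / (-61/50) = 1/4 ✓

α = 1/4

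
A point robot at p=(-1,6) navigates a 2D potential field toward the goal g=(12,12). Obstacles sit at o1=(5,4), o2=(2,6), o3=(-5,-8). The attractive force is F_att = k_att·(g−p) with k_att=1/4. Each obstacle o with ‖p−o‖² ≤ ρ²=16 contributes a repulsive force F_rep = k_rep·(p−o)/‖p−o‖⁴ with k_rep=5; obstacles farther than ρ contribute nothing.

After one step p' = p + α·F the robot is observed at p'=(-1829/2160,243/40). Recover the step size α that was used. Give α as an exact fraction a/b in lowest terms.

α = 1/20

F_att = 1/4·(g−p) = 1/4·(13,6) = (3.2500,1.5000)
o1: d²=40 > ρ²=16 → inactive
o2: d²=9 ≤ ρ²=16; F_rep = 5·(-3,0)/9² = (-0.1852,0.0000)
o3: d²=212 > ρ²=16 → inactive
F = F_att + ΣF_rep = (3.0648,1.5000)
Δp = p'−p = (0.1532,0.0750); α = Δx/Fx = (331/2160) / (331/108) = 1/20
check: Δy/Fy = (3/40) / (3/2) = 1/20 ✓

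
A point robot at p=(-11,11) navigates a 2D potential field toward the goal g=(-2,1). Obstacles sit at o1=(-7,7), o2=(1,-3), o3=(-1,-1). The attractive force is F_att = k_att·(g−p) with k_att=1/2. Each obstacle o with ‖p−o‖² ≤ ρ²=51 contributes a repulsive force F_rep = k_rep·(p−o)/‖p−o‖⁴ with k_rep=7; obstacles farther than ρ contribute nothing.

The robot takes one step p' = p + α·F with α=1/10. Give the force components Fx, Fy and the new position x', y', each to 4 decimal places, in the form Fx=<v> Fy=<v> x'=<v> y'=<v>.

F_att = 1/2·(g−p) = 1/2·(9,-10) = (4.5000,-5.0000)
o1: d²=32 ≤ ρ²=51; F_rep = 7·(-4,4)/32² = (-0.0273,0.0273)
o2: d²=340 > ρ²=51 → inactive
o3: d²=244 > ρ²=51 → inactive
F = F_att + ΣF_rep = (4.4727,-4.9727)
p' = p + 1/10·F = (-10.5527,10.5027)

Fx=4.4727 Fy=-4.9727 x'=-10.5527 y'=10.5027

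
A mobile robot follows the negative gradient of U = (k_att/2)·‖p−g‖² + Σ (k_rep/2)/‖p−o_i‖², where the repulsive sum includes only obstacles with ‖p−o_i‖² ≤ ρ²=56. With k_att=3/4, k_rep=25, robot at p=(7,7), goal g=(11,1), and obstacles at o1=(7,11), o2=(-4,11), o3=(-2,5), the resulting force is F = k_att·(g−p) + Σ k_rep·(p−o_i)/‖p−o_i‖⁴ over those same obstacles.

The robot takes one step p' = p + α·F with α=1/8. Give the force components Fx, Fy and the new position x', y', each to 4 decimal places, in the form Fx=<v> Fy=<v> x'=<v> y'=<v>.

F_att = 3/4·(g−p) = 3/4·(4,-6) = (3.0000,-4.5000)
o1: d²=16 ≤ ρ²=56; F_rep = 25·(0,-4)/16² = (0.0000,-0.3906)
o2: d²=137 > ρ²=56 → inactive
o3: d²=85 > ρ²=56 → inactive
F = F_att + ΣF_rep = (3.0000,-4.8906)
p' = p + 1/8·F = (7.3750,6.3887)

Fx=3.0000 Fy=-4.8906 x'=7.3750 y'=6.3887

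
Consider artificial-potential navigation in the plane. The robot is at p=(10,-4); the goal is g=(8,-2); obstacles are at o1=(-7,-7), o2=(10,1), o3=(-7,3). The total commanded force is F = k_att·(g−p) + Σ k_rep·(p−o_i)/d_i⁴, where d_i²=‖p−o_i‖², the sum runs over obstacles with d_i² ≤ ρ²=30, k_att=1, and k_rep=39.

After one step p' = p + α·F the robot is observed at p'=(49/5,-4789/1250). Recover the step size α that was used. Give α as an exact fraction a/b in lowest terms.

α = 1/10

F_att = 1·(g−p) = 1·(-2,2) = (-2.0000,2.0000)
o1: d²=298 > ρ²=30 → inactive
o2: d²=25 ≤ ρ²=30; F_rep = 39·(0,-5)/25² = (0.0000,-0.3120)
o3: d²=338 > ρ²=30 → inactive
F = F_att + ΣF_rep = (-2.0000,1.6880)
Δp = p'−p = (-0.2000,0.1688); α = Δx/Fx = (-1/5) / (-2) = 1/10
check: Δy/Fy = (211/1250) / (211/125) = 1/10 ✓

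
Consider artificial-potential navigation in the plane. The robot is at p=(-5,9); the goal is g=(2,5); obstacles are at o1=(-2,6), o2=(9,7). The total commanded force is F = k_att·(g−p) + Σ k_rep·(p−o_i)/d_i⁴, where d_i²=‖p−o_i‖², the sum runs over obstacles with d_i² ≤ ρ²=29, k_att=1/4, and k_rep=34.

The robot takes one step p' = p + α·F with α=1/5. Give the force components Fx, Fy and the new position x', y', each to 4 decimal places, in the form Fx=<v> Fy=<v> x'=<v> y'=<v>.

F_att = 1/4·(g−p) = 1/4·(7,-4) = (1.7500,-1.0000)
o1: d²=18 ≤ ρ²=29; F_rep = 34·(-3,3)/18² = (-0.3148,0.3148)
o2: d²=200 > ρ²=29 → inactive
F = F_att + ΣF_rep = (1.4352,-0.6852)
p' = p + 1/5·F = (-4.7130,8.8630)

Fx=1.4352 Fy=-0.6852 x'=-4.7130 y'=8.8630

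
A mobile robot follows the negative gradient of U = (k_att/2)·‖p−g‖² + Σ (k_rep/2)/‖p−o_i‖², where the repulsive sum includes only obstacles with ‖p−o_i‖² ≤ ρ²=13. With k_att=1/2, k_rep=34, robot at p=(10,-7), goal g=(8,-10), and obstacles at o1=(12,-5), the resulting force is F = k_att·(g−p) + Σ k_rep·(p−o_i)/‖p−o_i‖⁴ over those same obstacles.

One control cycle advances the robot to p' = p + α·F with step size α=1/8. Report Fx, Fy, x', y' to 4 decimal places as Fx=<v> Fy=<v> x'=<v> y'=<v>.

F_att = 1/2·(g−p) = 1/2·(-2,-3) = (-1.0000,-1.5000)
o1: d²=8 ≤ ρ²=13; F_rep = 34·(-2,-2)/8² = (-1.0625,-1.0625)
F = F_att + ΣF_rep = (-2.0625,-2.5625)
p' = p + 1/8·F = (9.7422,-7.3203)

Fx=-2.0625 Fy=-2.5625 x'=9.7422 y'=-7.3203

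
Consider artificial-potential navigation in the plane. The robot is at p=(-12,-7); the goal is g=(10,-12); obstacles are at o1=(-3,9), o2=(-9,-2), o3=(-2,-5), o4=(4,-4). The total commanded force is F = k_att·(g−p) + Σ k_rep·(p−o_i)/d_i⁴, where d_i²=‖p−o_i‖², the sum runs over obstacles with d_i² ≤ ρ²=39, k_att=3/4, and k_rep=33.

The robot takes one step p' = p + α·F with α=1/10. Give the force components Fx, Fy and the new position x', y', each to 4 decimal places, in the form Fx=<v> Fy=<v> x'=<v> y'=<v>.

Fx=16.4144 Fy=-3.8927 x'=-10.3586 y'=-7.3893

F_att = 3/4·(g−p) = 3/4·(22,-5) = (16.5000,-3.7500)
o1: d²=337 > ρ²=39 → inactive
o2: d²=34 ≤ ρ²=39; F_rep = 33·(-3,-5)/34² = (-0.0856,-0.1427)
o3: d²=104 > ρ²=39 → inactive
o4: d²=265 > ρ²=39 → inactive
F = F_att + ΣF_rep = (16.4144,-3.8927)
p' = p + 1/10·F = (-10.3586,-7.3893)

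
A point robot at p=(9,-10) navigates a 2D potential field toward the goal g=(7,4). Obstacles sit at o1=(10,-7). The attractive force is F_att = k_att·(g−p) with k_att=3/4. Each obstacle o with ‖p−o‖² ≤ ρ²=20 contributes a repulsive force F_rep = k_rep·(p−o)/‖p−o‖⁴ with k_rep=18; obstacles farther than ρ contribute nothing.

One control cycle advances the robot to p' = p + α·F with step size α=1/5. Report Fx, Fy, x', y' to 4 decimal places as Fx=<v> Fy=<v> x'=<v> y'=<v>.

F_att = 3/4·(g−p) = 3/4·(-2,14) = (-1.5000,10.5000)
o1: d²=10 ≤ ρ²=20; F_rep = 18·(-1,-3)/10² = (-0.1800,-0.5400)
F = F_att + ΣF_rep = (-1.6800,9.9600)
p' = p + 1/5·F = (8.6640,-8.0080)

Fx=-1.6800 Fy=9.9600 x'=8.6640 y'=-8.0080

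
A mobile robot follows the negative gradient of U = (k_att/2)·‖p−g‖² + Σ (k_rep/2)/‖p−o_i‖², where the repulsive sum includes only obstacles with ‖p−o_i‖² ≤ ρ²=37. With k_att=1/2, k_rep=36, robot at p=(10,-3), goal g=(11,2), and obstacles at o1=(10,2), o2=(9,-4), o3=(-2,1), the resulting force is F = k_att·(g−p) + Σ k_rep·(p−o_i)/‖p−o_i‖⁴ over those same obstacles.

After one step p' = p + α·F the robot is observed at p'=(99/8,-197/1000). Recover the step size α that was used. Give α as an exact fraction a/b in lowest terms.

α = 1/4

F_att = 1/2·(g−p) = 1/2·(1,5) = (0.5000,2.5000)
o1: d²=25 ≤ ρ²=37; F_rep = 36·(0,-5)/25² = (0.0000,-0.2880)
o2: d²=2 ≤ ρ²=37; F_rep = 36·(1,1)/2² = (9.0000,9.0000)
o3: d²=160 > ρ²=37 → inactive
F = F_att + ΣF_rep = (9.5000,11.2120)
Δp = p'−p = (2.3750,2.8030); α = Δx/Fx = (19/8) / (19/2) = 1/4
check: Δy/Fy = (2803/1000) / (2803/250) = 1/4 ✓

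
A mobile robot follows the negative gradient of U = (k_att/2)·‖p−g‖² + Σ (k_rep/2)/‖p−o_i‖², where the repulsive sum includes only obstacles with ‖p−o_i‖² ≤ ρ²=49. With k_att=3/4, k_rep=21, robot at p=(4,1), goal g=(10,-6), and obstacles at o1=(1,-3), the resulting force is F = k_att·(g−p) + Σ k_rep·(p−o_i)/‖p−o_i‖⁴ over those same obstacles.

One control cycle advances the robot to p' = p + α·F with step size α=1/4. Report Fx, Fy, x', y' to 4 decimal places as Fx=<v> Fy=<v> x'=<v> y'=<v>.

F_att = 3/4·(g−p) = 3/4·(6,-7) = (4.5000,-5.2500)
o1: d²=25 ≤ ρ²=49; F_rep = 21·(3,4)/25² = (0.1008,0.1344)
F = F_att + ΣF_rep = (4.6008,-5.1156)
p' = p + 1/4·F = (5.1502,-0.2789)

Fx=4.6008 Fy=-5.1156 x'=5.1502 y'=-0.2789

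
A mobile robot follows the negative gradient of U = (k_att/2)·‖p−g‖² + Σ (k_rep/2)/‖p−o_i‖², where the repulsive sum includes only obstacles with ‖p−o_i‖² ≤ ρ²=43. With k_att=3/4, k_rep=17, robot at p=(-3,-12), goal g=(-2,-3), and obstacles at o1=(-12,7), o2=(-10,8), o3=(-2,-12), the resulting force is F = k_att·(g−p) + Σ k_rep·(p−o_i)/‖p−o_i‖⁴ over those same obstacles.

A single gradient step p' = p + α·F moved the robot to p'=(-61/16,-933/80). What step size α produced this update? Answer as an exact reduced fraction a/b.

α = 1/20

F_att = 3/4·(g−p) = 3/4·(1,9) = (0.7500,6.7500)
o1: d²=442 > ρ²=43 → inactive
o2: d²=449 > ρ²=43 → inactive
o3: d²=1 ≤ ρ²=43; F_rep = 17·(-1,0)/1² = (-17.0000,0.0000)
F = F_att + ΣF_rep = (-16.2500,6.7500)
Δp = p'−p = (-0.8125,0.3375); α = Δx/Fx = (-13/16) / (-65/4) = 1/20
check: Δy/Fy = (27/80) / (27/4) = 1/20 ✓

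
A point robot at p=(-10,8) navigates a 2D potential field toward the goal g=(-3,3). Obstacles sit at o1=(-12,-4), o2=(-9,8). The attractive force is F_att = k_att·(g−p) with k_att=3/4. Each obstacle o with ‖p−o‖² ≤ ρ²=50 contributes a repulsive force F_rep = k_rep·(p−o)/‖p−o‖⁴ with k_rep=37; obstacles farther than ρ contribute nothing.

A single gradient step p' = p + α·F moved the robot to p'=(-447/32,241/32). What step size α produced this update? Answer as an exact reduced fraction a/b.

F_att = 3/4·(g−p) = 3/4·(7,-5) = (5.2500,-3.7500)
o1: d²=148 > ρ²=50 → inactive
o2: d²=1 ≤ ρ²=50; F_rep = 37·(-1,0)/1² = (-37.0000,0.0000)
F = F_att + ΣF_rep = (-31.7500,-3.7500)
Δp = p'−p = (-3.9688,-0.4688); α = Δx/Fx = (-127/32) / (-127/4) = 1/8
check: Δy/Fy = (-15/32) / (-15/4) = 1/8 ✓

α = 1/8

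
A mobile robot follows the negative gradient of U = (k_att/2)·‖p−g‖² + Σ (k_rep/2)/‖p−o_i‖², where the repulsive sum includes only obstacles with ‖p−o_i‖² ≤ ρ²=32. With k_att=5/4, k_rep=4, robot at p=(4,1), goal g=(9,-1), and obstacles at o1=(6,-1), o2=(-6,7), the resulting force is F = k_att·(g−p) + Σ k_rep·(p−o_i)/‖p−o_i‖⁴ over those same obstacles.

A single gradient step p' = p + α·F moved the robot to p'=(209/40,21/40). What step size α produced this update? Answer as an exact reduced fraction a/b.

F_att = 5/4·(g−p) = 5/4·(5,-2) = (6.2500,-2.5000)
o1: d²=8 ≤ ρ²=32; F_rep = 4·(-2,2)/8² = (-0.1250,0.1250)
o2: d²=136 > ρ²=32 → inactive
F = F_att + ΣF_rep = (6.1250,-2.3750)
Δp = p'−p = (1.2250,-0.4750); α = Δx/Fx = (49/40) / (49/8) = 1/5
check: Δy/Fy = (-19/40) / (-19/8) = 1/5 ✓

α = 1/5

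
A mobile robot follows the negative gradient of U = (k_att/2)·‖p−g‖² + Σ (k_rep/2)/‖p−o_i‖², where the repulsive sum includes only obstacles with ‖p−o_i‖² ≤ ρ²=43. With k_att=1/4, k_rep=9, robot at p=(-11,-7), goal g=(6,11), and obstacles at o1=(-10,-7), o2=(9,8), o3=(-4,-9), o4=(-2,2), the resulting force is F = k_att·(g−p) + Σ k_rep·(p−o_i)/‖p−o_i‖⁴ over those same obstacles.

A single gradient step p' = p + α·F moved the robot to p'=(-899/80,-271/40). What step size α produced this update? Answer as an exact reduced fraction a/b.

α = 1/20

F_att = 1/4·(g−p) = 1/4·(17,18) = (4.2500,4.5000)
o1: d²=1 ≤ ρ²=43; F_rep = 9·(-1,0)/1² = (-9.0000,0.0000)
o2: d²=625 > ρ²=43 → inactive
o3: d²=53 > ρ²=43 → inactive
o4: d²=162 > ρ²=43 → inactive
F = F_att + ΣF_rep = (-4.7500,4.5000)
Δp = p'−p = (-0.2375,0.2250); α = Δx/Fx = (-19/80) / (-19/4) = 1/20
check: Δy/Fy = (9/40) / (9/2) = 1/20 ✓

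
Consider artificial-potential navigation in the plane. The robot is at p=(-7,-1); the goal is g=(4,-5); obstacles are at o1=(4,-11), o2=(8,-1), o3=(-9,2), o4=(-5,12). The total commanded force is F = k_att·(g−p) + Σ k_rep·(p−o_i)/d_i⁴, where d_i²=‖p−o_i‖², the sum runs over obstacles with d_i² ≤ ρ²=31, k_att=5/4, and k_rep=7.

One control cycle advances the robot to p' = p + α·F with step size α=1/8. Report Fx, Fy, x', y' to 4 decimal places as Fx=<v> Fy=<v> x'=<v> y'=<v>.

F_att = 5/4·(g−p) = 5/4·(11,-4) = (13.7500,-5.0000)
o1: d²=221 > ρ²=31 → inactive
o2: d²=225 > ρ²=31 → inactive
o3: d²=13 ≤ ρ²=31; F_rep = 7·(2,-3)/13² = (0.0828,-0.1243)
o4: d²=173 > ρ²=31 → inactive
F = F_att + ΣF_rep = (13.8328,-5.1243)
p' = p + 1/8·F = (-5.2709,-1.6405)

Fx=13.8328 Fy=-5.1243 x'=-5.2709 y'=-1.6405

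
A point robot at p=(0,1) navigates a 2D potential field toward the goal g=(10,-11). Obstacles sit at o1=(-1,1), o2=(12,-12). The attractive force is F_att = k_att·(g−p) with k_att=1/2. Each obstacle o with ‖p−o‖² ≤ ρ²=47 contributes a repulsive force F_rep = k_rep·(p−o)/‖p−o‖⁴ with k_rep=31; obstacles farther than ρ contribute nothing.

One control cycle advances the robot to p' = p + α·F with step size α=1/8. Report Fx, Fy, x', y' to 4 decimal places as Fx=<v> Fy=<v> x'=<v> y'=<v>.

F_att = 1/2·(g−p) = 1/2·(10,-12) = (5.0000,-6.0000)
o1: d²=1 ≤ ρ²=47; F_rep = 31·(1,0)/1² = (31.0000,0.0000)
o2: d²=313 > ρ²=47 → inactive
F = F_att + ΣF_rep = (36.0000,-6.0000)
p' = p + 1/8·F = (4.5000,0.2500)

Fx=36.0000 Fy=-6.0000 x'=4.5000 y'=0.2500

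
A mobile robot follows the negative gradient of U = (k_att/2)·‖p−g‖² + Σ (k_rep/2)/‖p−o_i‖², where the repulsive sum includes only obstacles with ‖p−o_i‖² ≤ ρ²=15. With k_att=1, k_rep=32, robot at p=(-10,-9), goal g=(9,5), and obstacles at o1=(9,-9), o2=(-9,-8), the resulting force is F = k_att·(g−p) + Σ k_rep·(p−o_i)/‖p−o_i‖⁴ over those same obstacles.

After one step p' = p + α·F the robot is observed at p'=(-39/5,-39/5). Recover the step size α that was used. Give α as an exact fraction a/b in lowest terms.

F_att = 1·(g−p) = 1·(19,14) = (19.0000,14.0000)
o1: d²=361 > ρ²=15 → inactive
o2: d²=2 ≤ ρ²=15; F_rep = 32·(-1,-1)/2² = (-8.0000,-8.0000)
F = F_att + ΣF_rep = (11.0000,6.0000)
Δp = p'−p = (2.2000,1.2000); α = Δx/Fx = (11/5) / (11) = 1/5
check: Δy/Fy = (6/5) / (6) = 1/5 ✓

α = 1/5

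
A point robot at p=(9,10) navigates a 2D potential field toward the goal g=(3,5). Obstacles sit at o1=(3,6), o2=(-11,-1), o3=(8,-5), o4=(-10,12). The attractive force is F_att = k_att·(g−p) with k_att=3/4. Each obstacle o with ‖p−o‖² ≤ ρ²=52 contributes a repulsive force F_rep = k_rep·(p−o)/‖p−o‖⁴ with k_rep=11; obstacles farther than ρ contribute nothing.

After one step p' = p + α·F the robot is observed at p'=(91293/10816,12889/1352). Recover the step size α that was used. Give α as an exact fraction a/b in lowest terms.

α = 1/8

F_att = 3/4·(g−p) = 3/4·(-6,-5) = (-4.5000,-3.7500)
o1: d²=52 ≤ ρ²=52; F_rep = 11·(6,4)/52² = (0.0244,0.0163)
o2: d²=521 > ρ²=52 → inactive
o3: d²=226 > ρ²=52 → inactive
o4: d²=365 > ρ²=52 → inactive
F = F_att + ΣF_rep = (-4.4756,-3.7337)
Δp = p'−p = (-0.5594,-0.4667); α = Δx/Fx = (-6051/10816) / (-6051/1352) = 1/8
check: Δy/Fy = (-631/1352) / (-631/169) = 1/8 ✓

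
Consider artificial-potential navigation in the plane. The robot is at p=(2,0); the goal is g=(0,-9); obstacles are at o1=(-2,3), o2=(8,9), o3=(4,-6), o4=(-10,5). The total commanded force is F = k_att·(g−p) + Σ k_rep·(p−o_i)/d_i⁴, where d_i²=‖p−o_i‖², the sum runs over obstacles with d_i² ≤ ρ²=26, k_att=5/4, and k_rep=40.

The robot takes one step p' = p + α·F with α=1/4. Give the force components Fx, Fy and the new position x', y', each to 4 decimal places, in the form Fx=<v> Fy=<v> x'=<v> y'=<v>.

F_att = 5/4·(g−p) = 5/4·(-2,-9) = (-2.5000,-11.2500)
o1: d²=25 ≤ ρ²=26; F_rep = 40·(4,-3)/25² = (0.2560,-0.1920)
o2: d²=117 > ρ²=26 → inactive
o3: d²=40 > ρ²=26 → inactive
o4: d²=169 > ρ²=26 → inactive
F = F_att + ΣF_rep = (-2.2440,-11.4420)
p' = p + 1/4·F = (1.4390,-2.8605)

Fx=-2.2440 Fy=-11.4420 x'=1.4390 y'=-2.8605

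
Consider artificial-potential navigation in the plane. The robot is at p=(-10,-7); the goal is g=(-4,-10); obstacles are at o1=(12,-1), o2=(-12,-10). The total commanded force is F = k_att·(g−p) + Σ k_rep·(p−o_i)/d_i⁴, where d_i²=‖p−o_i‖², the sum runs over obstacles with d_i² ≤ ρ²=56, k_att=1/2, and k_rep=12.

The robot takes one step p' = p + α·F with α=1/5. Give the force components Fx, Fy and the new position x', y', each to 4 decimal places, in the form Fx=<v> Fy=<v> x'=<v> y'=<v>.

F_att = 1/2·(g−p) = 1/2·(6,-3) = (3.0000,-1.5000)
o1: d²=520 > ρ²=56 → inactive
o2: d²=13 ≤ ρ²=56; F_rep = 12·(2,3)/13² = (0.1420,0.2130)
F = F_att + ΣF_rep = (3.1420,-1.2870)
p' = p + 1/5·F = (-9.3716,-7.2574)

Fx=3.1420 Fy=-1.2870 x'=-9.3716 y'=-7.2574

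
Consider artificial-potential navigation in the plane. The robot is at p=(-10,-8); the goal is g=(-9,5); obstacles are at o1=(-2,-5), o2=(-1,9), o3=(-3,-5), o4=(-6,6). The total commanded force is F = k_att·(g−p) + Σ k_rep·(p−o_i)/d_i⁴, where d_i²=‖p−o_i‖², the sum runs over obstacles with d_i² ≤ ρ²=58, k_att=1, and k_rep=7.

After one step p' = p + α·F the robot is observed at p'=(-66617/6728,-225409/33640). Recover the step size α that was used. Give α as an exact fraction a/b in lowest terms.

F_att = 1·(g−p) = 1·(1,13) = (1.0000,13.0000)
o1: d²=73 > ρ²=58 → inactive
o2: d²=370 > ρ²=58 → inactive
o3: d²=58 ≤ ρ²=58; F_rep = 7·(-7,-3)/58² = (-0.0146,-0.0062)
o4: d²=212 > ρ²=58 → inactive
F = F_att + ΣF_rep = (0.9854,12.9938)
Δp = p'−p = (0.0985,1.2994); α = Δx/Fx = (663/6728) / (3315/3364) = 1/10
check: Δy/Fy = (43711/33640) / (43711/3364) = 1/10 ✓

α = 1/10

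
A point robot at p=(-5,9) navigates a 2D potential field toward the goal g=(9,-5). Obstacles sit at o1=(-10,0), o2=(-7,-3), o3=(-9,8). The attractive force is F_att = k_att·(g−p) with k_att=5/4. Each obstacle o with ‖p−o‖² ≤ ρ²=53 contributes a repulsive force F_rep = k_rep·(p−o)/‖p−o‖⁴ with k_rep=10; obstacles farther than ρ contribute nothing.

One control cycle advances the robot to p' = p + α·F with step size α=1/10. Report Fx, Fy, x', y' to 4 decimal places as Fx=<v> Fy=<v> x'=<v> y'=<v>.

F_att = 5/4·(g−p) = 5/4·(14,-14) = (17.5000,-17.5000)
o1: d²=106 > ρ²=53 → inactive
o2: d²=148 > ρ²=53 → inactive
o3: d²=17 ≤ ρ²=53; F_rep = 10·(4,1)/17² = (0.1384,0.0346)
F = F_att + ΣF_rep = (17.6384,-17.4654)
p' = p + 1/10·F = (-3.2362,7.2535)

Fx=17.6384 Fy=-17.4654 x'=-3.2362 y'=7.2535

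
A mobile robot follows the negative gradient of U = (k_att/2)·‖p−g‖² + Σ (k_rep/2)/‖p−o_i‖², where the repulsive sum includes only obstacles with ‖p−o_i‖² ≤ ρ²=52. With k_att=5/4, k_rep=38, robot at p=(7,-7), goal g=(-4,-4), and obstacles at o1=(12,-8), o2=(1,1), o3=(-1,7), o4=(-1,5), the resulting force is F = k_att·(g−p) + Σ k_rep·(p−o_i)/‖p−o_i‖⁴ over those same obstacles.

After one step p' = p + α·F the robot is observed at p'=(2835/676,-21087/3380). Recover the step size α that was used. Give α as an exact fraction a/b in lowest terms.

α = 1/5

F_att = 5/4·(g−p) = 5/4·(-11,3) = (-13.7500,3.7500)
o1: d²=26 ≤ ρ²=52; F_rep = 38·(-5,1)/26² = (-0.2811,0.0562)
o2: d²=100 > ρ²=52 → inactive
o3: d²=260 > ρ²=52 → inactive
o4: d²=208 > ρ²=52 → inactive
F = F_att + ΣF_rep = (-14.0311,3.8062)
Δp = p'−p = (-2.8062,0.7612); α = Δx/Fx = (-1897/676) / (-9485/676) = 1/5
check: Δy/Fy = (2573/3380) / (2573/676) = 1/5 ✓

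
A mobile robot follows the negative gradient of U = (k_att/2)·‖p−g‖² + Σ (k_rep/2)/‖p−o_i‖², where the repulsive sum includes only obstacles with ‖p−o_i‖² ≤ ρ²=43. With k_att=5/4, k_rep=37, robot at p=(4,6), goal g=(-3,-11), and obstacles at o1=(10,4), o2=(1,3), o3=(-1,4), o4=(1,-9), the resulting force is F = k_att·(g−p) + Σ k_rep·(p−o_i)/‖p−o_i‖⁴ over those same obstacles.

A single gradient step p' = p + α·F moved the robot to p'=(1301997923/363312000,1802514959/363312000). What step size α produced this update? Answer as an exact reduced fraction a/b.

α = 1/20

F_att = 5/4·(g−p) = 5/4·(-7,-17) = (-8.7500,-21.2500)
o1: d²=40 ≤ ρ²=43; F_rep = 37·(-6,2)/40² = (-0.1388,0.0462)
o2: d²=18 ≤ ρ²=43; F_rep = 37·(3,3)/18² = (0.3426,0.3426)
o3: d²=29 ≤ ρ²=43; F_rep = 37·(5,2)/29² = (0.2200,0.0880)
o4: d²=234 > ρ²=43 → inactive
F = F_att + ΣF_rep = (-8.3262,-20.7732)
Δp = p'−p = (-0.4163,-1.0387); α = Δx/Fx = (-151250077/363312000) / (-151250077/18165600) = 1/20
check: Δy/Fy = (-377357041/363312000) / (-377357041/18165600) = 1/20 ✓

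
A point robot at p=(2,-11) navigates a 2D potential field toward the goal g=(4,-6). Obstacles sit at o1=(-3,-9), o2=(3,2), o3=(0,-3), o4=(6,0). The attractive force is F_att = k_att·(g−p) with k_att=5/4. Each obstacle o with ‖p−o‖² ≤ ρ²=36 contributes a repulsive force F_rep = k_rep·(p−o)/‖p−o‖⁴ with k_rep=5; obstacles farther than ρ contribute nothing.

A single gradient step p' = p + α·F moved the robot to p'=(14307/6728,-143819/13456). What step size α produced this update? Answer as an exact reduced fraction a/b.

α = 1/20

F_att = 5/4·(g−p) = 5/4·(2,5) = (2.5000,6.2500)
o1: d²=29 ≤ ρ²=36; F_rep = 5·(5,-2)/29² = (0.0297,-0.0119)
o2: d²=170 > ρ²=36 → inactive
o3: d²=68 > ρ²=36 → inactive
o4: d²=137 > ρ²=36 → inactive
F = F_att + ΣF_rep = (2.5297,6.2381)
Δp = p'−p = (0.1265,0.3119); α = Δx/Fx = (851/6728) / (4255/1682) = 1/20
check: Δy/Fy = (4197/13456) / (20985/3364) = 1/20 ✓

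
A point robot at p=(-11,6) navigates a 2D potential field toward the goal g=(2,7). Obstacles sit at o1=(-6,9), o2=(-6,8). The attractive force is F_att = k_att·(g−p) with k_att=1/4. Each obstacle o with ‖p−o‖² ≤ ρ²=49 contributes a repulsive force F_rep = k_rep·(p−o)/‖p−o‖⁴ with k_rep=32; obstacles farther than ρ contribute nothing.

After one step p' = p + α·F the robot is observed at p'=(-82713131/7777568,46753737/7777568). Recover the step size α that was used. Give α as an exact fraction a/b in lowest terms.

F_att = 1/4·(g−p) = 1/4·(13,1) = (3.2500,0.2500)
o1: d²=34 ≤ ρ²=49; F_rep = 32·(-5,-3)/34² = (-0.1384,-0.0830)
o2: d²=29 ≤ ρ²=49; F_rep = 32·(-5,-2)/29² = (-0.1902,-0.0761)
F = F_att + ΣF_rep = (2.9213,0.0909)
Δp = p'−p = (0.3652,0.0114); α = Δx/Fx = (2840117/7777568) / (2840117/972196) = 1/8
check: Δy/Fy = (88329/7777568) / (88329/972196) = 1/8 ✓

α = 1/8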